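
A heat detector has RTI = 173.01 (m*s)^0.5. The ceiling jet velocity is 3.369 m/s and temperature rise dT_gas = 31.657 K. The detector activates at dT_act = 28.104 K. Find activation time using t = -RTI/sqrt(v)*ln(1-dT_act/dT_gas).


dT_act/dT_gas = 0.88777
ln(1 - 0.88777) = -2.1872
t = -173.01 / sqrt(3.369) * -2.1872 = 206.16 s

206.16 s


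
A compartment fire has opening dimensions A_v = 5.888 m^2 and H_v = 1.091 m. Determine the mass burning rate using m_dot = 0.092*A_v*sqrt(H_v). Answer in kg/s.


sqrt(H_v) = 1.0445
m_dot = 0.092 * 5.888 * 1.0445 = 0.56581 kg/s

0.56581 kg/s


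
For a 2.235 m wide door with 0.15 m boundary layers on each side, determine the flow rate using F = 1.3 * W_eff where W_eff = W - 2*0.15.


W_eff = 2.235 - 0.30 = 1.935 m
F = 1.3 * 1.935 = 2.5155 persons/s

2.5155 persons/s


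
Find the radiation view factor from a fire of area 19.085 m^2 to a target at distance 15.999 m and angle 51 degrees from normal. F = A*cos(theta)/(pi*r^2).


cos(51 deg) = 0.62932
pi*r^2 = 804.15
F = 19.085 * 0.62932 / 804.15 = 0.014936

0.014936


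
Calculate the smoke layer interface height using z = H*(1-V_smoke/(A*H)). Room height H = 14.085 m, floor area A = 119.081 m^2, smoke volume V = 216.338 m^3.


V/(A*H) = 0.12898
1 - 0.12898 = 0.87102
z = 14.085 * 0.87102 = 12.268 m

12.268 m


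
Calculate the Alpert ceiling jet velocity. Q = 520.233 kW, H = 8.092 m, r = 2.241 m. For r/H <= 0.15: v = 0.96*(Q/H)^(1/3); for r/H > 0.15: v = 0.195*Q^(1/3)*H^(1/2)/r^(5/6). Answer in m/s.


r/H = 2.241 / 8.092 = 0.27694
r/H > 0.15, so v = 0.195*Q^(1/3)*H^(1/2)/r^(5/6)
Q^(1/3) = 8.0427
H^(1/2) = 2.8446
r^(5/6) = 1.9590
v = 0.195 * 8.0427 * 2.8446 / 1.9590 = 2.2773 m/s

2.2773 m/s


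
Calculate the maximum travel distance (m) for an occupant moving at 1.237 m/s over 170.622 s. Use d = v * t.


d = 1.237 * 170.622 = 211.06 m

211.06 m


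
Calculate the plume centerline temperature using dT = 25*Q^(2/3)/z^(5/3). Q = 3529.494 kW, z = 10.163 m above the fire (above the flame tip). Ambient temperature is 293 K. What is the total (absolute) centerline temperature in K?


Q^(2/3) = 231.82
z^(5/3) = 47.684
dT = 25 * 231.82 / 47.684 = 121.54 K
T = 293 + 121.54 = 414.54 K

414.54 K


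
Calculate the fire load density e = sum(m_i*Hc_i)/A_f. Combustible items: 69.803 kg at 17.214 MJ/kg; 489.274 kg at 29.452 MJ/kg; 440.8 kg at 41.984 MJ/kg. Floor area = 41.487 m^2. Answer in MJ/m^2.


Total energy = 69.803*17.214 + 489.274*29.452 + 440.8*41.984
= 1201.589 + 14410.10 + 18506.55
= 34118.23 MJ
e = 34118.23 / 41.487 = 822.38 MJ/m^2

822.38 MJ/m^2


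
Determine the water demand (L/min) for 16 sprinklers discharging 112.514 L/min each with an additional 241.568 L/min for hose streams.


Sprinkler demand = 16 * 112.514 = 1800.224 L/min
Total = 1800.224 + 241.568 = 2041.792 L/min

2041.792 L/min


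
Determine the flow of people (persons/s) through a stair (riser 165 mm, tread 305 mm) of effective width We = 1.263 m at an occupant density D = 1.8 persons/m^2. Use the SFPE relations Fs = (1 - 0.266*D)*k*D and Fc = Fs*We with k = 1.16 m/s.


1 - 0.266*D = 1 - 0.266*1.8 = 0.52120
Fs = 0.52120 * 1.16 * 1.8 = 1.0883 persons/(s*m)
Fc = 1.0883 * 1.263 = 1.3745 persons/s

1.3745 persons/s


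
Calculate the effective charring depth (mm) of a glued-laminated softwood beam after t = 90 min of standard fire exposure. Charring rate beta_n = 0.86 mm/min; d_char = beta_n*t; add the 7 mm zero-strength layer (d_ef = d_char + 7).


d_char = 0.86 * 90 = 77.4 mm
d_ef = 77.4 + 1.0*7 = 84.4 mm

84.4 mm


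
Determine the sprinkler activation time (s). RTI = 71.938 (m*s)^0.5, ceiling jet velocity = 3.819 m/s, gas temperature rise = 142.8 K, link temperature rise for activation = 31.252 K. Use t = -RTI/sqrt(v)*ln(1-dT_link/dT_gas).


dT_link/dT_gas = 0.21885
ln(1 - 0.21885) = -0.24699
t = -71.938 / sqrt(3.819) * -0.24699 = 9.0921 s

9.0921 s


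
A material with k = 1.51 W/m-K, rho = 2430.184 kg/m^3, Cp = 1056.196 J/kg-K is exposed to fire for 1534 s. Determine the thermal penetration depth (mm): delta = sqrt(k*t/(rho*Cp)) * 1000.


alpha = 1.51 / (2430.184 * 1056.196) = 5.8829e-07 m^2/s
alpha * t = 0.00090244
delta = sqrt(0.00090244) * 1000 = 30.041 mm

30.041 mm


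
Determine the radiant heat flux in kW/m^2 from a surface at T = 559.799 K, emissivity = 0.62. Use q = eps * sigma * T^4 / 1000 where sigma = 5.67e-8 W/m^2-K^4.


T^4 = 9.8204e+10
q = 0.62 * 5.67e-8 * 9.8204e+10 / 1000 = 3.4523 kW/m^2

3.4523 kW/m^2


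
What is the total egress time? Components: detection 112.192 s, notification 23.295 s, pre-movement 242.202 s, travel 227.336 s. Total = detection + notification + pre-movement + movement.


Total = 112.192 + 23.295 + 242.202 + 227.336 = 605.025 s

605.025 s


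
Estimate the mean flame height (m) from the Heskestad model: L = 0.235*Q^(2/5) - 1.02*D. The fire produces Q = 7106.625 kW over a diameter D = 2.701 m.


Q^(2/5) = 34.727
0.235 * Q^(2/5) = 8.1608
1.02 * D = 2.7550
L = 5.4058 m

5.4058 m


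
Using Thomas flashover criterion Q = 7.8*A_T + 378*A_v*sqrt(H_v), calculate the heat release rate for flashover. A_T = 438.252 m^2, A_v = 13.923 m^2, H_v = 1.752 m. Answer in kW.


7.8*A_T = 3418.4
sqrt(H_v) = 1.3236
378*A_v*sqrt(H_v) = 6966.1
Q = 3418.4 + 6966.1 = 10384 kW

10384 kW


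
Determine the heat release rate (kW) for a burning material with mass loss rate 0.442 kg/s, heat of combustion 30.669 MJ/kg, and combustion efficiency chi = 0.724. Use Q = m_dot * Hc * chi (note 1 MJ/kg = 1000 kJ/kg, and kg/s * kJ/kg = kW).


Hc = 30.669 MJ/kg = 30.669 * 1000 kJ/kg = 30669 kJ/kg
Q = 0.442 kg/s * 30669 kJ/kg * 0.724 = 9814.3 kW

9814.3 kW


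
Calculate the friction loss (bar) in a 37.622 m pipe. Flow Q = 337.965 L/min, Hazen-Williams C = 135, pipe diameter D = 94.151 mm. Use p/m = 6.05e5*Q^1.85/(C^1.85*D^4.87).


Q^1.85 = 47688
C^1.85 = 8732.1
D^4.87 = 4.0976e+09
p/m = 0.00080635 bar/m
p_total = 0.00080635 * 37.622 = 0.030336 bar

0.030336 bar


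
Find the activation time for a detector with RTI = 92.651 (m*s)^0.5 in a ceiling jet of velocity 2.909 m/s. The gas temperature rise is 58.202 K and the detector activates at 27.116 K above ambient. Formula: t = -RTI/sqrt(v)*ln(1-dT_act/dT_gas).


dT_act/dT_gas = 0.46589
ln(1 - 0.46589) = -0.62716
t = -92.651 / sqrt(2.909) * -0.62716 = 34.069 s

34.069 s


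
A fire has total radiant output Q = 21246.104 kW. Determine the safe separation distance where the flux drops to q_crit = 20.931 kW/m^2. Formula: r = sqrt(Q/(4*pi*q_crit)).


4*pi*q_crit = 263.03
Q/(4*pi*q_crit) = 80.775
r = sqrt(80.775) = 8.9875 m

8.9875 m


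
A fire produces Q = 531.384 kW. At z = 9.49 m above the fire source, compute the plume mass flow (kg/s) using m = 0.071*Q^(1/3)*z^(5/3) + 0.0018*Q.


Q^(1/3) = 8.0997
z^(5/3) = 42.538
First term = 0.071 * 8.0997 * 42.538 = 24.463
Second term = 0.0018 * 531.384 = 0.95649
m = 25.419 kg/s

25.419 kg/s


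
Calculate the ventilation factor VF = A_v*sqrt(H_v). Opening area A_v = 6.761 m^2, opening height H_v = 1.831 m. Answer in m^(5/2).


sqrt(H_v) = 1.3531
VF = 6.761 * 1.3531 = 9.1486 m^(5/2)

9.1486 m^(5/2)


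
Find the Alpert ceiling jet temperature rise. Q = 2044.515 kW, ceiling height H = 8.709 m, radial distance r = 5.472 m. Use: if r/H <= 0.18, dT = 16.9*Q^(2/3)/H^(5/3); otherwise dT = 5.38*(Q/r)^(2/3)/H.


r/H = 5.472 / 8.709 = 0.62832
r/H > 0.18, so dT = 5.38*(Q/r)^(2/3)/H
Q/r = 373.63
(Q/r)^(2/3) = 51.876
dT = 5.38 * 51.876 / 8.709 = 32.046 K

32.046 K


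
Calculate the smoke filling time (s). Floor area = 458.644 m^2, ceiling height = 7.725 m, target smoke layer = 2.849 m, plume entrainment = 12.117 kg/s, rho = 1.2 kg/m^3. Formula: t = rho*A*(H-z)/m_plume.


H - z = 4.876 m
t = 1.2 * 458.644 * 4.876 / 12.117 = 221.48 s

221.48 s


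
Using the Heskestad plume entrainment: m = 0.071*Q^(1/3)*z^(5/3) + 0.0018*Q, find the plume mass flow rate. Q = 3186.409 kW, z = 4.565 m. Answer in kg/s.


Q^(1/3) = 14.715
z^(5/3) = 12.562
First term = 0.071 * 14.715 * 12.562 = 13.125
Second term = 0.0018 * 3186.409 = 5.7355
m = 18.860 kg/s

18.860 kg/s


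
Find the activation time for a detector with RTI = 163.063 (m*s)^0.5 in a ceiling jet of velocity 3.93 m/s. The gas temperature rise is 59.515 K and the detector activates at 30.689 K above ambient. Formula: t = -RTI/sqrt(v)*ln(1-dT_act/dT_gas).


dT_act/dT_gas = 0.51565
ln(1 - 0.51565) = -0.72495
t = -163.063 / sqrt(3.93) * -0.72495 = 59.630 s

59.630 s


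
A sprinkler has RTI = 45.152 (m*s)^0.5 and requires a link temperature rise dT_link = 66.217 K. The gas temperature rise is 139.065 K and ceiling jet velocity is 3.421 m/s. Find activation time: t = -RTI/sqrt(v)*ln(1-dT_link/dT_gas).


dT_link/dT_gas = 0.47616
ln(1 - 0.47616) = -0.64657
t = -45.152 / sqrt(3.421) * -0.64657 = 15.784 s

15.784 s


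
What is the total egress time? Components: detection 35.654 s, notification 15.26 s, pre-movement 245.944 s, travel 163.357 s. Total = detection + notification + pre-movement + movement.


Total = 35.654 + 15.26 + 245.944 + 163.357 = 460.215 s

460.215 s


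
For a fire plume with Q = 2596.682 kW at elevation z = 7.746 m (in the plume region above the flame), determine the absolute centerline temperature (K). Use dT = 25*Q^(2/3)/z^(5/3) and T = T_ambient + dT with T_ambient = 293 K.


Q^(2/3) = 188.92
z^(5/3) = 30.325
dT = 25 * 188.92 / 30.325 = 155.75 K
T = 293 + 155.75 = 448.75 K

448.75 K


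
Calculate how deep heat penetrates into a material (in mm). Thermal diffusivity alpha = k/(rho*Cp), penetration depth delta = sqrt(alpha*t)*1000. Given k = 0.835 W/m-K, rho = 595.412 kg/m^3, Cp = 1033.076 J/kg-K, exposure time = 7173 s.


alpha = 0.835 / (595.412 * 1033.076) = 1.3575e-06 m^2/s
alpha * t = 0.0097373
delta = sqrt(0.0097373) * 1000 = 98.678 mm

98.678 mm


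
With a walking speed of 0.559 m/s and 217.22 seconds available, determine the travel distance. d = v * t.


d = 0.559 * 217.22 = 121.43 m

121.43 m


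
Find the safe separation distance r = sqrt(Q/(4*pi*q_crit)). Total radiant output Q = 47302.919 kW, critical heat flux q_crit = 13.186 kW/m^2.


4*pi*q_crit = 165.70
Q/(4*pi*q_crit) = 285.47
r = sqrt(285.47) = 16.896 m

16.896 m


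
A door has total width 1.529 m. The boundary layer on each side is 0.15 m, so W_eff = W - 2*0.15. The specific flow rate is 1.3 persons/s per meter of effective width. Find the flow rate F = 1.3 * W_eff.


W_eff = 1.529 - 0.30 = 1.229 m
F = 1.3 * 1.229 = 1.5977 persons/s

1.5977 persons/s


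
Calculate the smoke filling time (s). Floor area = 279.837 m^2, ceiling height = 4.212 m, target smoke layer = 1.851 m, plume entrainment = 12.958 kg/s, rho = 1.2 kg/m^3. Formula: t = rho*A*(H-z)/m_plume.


H - z = 2.361 m
t = 1.2 * 279.837 * 2.361 / 12.958 = 61.185 s

61.185 s


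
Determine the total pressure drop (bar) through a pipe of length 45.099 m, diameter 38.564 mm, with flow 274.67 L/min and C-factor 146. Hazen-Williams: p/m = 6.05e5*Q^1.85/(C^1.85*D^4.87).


Q^1.85 = 32494
C^1.85 = 10094
D^4.87 = 5.3053e+07
p/m = 0.036711 bar/m
p_total = 0.036711 * 45.099 = 1.6556 bar

1.6556 bar


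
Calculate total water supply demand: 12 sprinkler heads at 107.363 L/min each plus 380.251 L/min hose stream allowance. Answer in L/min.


Sprinkler demand = 12 * 107.363 = 1288.356 L/min
Total = 1288.356 + 380.251 = 1668.607 L/min

1668.607 L/min


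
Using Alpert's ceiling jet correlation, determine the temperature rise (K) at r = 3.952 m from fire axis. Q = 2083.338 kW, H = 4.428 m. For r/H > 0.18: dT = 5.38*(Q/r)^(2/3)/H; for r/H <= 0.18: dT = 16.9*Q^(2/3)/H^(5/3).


r/H = 3.952 / 4.428 = 0.89250
r/H > 0.18, so dT = 5.38*(Q/r)^(2/3)/H
Q/r = 527.16
(Q/r)^(2/3) = 65.257
dT = 5.38 * 65.257 / 4.428 = 79.287 K

79.287 K


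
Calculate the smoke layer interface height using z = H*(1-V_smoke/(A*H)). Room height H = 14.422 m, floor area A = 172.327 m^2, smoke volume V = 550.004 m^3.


V/(A*H) = 0.22130
1 - 0.22130 = 0.77870
z = 14.422 * 0.77870 = 11.230 m

11.230 m


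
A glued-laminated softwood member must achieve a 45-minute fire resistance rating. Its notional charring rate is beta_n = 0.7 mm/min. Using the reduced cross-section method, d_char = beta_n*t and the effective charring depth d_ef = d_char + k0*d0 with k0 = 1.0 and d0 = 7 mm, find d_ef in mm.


d_char = 0.7 * 45 = 31.5 mm
d_ef = 31.5 + 1.0*7 = 38.5 mm

38.5 mm


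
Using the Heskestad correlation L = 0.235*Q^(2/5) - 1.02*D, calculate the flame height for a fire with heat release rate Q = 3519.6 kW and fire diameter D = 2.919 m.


Q^(2/5) = 26.218
0.235 * Q^(2/5) = 6.1612
1.02 * D = 2.9774
L = 3.1838 m

3.1838 m


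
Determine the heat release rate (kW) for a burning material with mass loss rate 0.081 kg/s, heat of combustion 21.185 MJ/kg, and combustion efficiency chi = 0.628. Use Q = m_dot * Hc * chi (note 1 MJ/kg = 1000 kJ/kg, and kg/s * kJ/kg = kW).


Hc = 21.185 MJ/kg = 21.185 * 1000 kJ/kg = 21185 kJ/kg
Q = 0.081 kg/s * 21185 kJ/kg * 0.628 = 1077.6 kW

1077.6 kW


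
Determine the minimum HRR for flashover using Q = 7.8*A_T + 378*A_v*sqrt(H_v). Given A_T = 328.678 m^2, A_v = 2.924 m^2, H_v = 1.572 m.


7.8*A_T = 2563.7
sqrt(H_v) = 1.2538
378*A_v*sqrt(H_v) = 1385.8
Q = 2563.7 + 1385.8 = 3949.5 kW

3949.5 kW


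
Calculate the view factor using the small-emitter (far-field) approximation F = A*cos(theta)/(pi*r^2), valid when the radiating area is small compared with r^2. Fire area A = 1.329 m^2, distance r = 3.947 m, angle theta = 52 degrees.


cos(52 deg) = 0.61566
pi*r^2 = 48.942
F = 1.329 * 0.61566 / 48.942 = 0.016718

0.016718


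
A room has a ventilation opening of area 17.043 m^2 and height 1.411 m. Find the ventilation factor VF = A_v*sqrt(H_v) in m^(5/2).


sqrt(H_v) = 1.1879
VF = 17.043 * 1.1879 = 20.245 m^(5/2)

20.245 m^(5/2)


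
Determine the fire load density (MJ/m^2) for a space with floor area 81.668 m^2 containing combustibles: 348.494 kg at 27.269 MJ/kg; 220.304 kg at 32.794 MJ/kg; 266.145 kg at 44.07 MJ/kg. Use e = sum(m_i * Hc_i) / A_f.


Total energy = 348.494*27.269 + 220.304*32.794 + 266.145*44.07
= 9503.083 + 7224.649 + 11729.01
= 28456.74 MJ
e = 28456.74 / 81.668 = 348.44 MJ/m^2

348.44 MJ/m^2


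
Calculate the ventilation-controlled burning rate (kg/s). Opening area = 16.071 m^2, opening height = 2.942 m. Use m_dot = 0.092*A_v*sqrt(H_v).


sqrt(H_v) = 1.7152
m_dot = 0.092 * 16.071 * 1.7152 = 2.5360 kg/s

2.5360 kg/s


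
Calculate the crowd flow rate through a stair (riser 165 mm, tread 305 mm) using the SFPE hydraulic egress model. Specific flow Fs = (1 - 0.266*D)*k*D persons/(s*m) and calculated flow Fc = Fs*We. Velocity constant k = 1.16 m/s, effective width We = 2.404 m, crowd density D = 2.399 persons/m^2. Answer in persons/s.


1 - 0.266*D = 1 - 0.266*2.399 = 0.36187
Fs = 0.36187 * 1.16 * 2.399 = 1.0070 persons/(s*m)
Fc = 1.0070 * 2.404 = 2.4209 persons/s

2.4209 persons/s


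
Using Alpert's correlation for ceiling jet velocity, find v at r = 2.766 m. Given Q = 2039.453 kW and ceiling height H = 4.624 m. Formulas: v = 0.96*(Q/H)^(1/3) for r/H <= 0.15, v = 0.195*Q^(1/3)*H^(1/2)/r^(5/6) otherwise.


r/H = 2.766 / 4.624 = 0.59818
r/H > 0.15, so v = 0.195*Q^(1/3)*H^(1/2)/r^(5/6)
Q^(1/3) = 12.682
H^(1/2) = 2.1503
r^(5/6) = 2.3346
v = 0.195 * 12.682 * 2.1503 / 2.3346 = 2.2777 m/s

2.2777 m/s


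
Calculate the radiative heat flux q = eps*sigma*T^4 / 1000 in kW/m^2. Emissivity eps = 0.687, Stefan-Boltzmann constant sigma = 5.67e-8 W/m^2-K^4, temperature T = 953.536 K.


T^4 = 8.2670e+11
q = 0.687 * 5.67e-8 * 8.2670e+11 / 1000 = 32.202 kW/m^2

32.202 kW/m^2


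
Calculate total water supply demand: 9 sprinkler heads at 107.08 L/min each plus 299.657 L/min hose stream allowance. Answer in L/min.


Sprinkler demand = 9 * 107.08 = 963.72 L/min
Total = 963.72 + 299.657 = 1263.377 L/min

1263.377 L/min


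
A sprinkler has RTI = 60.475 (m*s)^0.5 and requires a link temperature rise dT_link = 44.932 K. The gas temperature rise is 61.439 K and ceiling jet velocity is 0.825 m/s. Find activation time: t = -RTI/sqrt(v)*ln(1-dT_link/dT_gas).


dT_link/dT_gas = 0.73133
ln(1 - 0.73133) = -1.3143
t = -60.475 / sqrt(0.825) * -1.3143 = 87.504 s

87.504 s


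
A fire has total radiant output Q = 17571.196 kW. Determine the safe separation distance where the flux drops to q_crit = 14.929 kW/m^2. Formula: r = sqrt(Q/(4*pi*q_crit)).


4*pi*q_crit = 187.60
Q/(4*pi*q_crit) = 93.661
r = sqrt(93.661) = 9.6779 m

9.6779 m


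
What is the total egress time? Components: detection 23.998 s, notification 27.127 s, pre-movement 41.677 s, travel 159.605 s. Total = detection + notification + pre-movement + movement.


Total = 23.998 + 27.127 + 41.677 + 159.605 = 252.407 s

252.407 s


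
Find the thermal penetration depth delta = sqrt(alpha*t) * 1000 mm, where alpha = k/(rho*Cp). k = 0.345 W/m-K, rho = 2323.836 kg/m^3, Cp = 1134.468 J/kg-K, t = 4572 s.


alpha = 0.345 / (2323.836 * 1134.468) = 1.3086e-07 m^2/s
alpha * t = 0.00059831
delta = sqrt(0.00059831) * 1000 = 24.460 mm

24.460 mm


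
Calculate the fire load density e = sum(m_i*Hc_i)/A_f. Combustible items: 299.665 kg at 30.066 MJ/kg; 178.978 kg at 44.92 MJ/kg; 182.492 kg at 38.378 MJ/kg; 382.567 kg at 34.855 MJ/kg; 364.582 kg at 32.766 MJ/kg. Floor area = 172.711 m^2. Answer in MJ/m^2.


Total energy = 299.665*30.066 + 178.978*44.92 + 182.492*38.378 + 382.567*34.855 + 364.582*32.766
= 9009.728 + 8039.692 + 7003.678 + 13334.37 + 11945.89
= 49333.36 MJ
e = 49333.36 / 172.711 = 285.64 MJ/m^2

285.64 MJ/m^2


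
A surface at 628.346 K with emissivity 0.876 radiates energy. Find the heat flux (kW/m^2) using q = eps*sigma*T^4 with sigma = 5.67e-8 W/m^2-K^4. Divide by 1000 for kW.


T^4 = 1.5588e+11
q = 0.876 * 5.67e-8 * 1.5588e+11 / 1000 = 7.7425 kW/m^2

7.7425 kW/m^2


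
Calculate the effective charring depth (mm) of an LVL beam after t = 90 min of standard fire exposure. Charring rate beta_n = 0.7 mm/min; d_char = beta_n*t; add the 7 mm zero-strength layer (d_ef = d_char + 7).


d_char = 0.7 * 90 = 63 mm
d_ef = 63 + 1.0*7 = 70 mm

70 mm


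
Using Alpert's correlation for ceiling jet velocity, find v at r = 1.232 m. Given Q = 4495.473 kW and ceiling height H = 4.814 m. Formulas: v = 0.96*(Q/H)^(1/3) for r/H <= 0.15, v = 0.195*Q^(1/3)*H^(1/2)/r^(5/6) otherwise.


r/H = 1.232 / 4.814 = 0.25592
r/H > 0.15, so v = 0.195*Q^(1/3)*H^(1/2)/r^(5/6)
Q^(1/3) = 16.504
H^(1/2) = 2.1941
r^(5/6) = 1.1899
v = 0.195 * 16.504 * 2.1941 / 1.1899 = 5.9343 m/s

5.9343 m/s


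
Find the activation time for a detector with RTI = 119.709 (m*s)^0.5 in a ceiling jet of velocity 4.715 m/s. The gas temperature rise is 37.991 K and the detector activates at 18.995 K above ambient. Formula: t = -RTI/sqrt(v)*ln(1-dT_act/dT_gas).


dT_act/dT_gas = 0.49999
ln(1 - 0.49999) = -0.69312
t = -119.709 / sqrt(4.715) * -0.69312 = 38.212 s

38.212 s


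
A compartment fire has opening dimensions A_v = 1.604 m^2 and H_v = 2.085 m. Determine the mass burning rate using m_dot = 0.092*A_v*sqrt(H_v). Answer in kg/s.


sqrt(H_v) = 1.4440
m_dot = 0.092 * 1.604 * 1.4440 = 0.21308 kg/s

0.21308 kg/s


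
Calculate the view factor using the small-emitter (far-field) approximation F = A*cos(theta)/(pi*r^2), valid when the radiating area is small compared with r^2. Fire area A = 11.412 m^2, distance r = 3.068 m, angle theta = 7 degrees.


cos(7 deg) = 0.99255
pi*r^2 = 29.571
F = 11.412 * 0.99255 / 29.571 = 0.38305

0.38305


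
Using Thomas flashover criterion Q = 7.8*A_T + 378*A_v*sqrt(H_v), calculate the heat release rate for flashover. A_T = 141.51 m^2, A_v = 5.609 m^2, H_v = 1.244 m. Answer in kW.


7.8*A_T = 1103.778
sqrt(H_v) = 1.1153
378*A_v*sqrt(H_v) = 2364.8
Q = 1103.778 + 2364.8 = 3468.5 kW

3468.5 kW


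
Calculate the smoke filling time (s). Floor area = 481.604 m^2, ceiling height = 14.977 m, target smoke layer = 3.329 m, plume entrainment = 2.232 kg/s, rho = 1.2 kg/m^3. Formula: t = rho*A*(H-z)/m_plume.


H - z = 11.648 m
t = 1.2 * 481.604 * 11.648 / 2.232 = 3016.0 s

3016.0 s


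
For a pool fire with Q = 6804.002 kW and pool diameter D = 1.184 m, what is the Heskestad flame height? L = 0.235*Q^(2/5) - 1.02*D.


Q^(2/5) = 34.128
0.235 * Q^(2/5) = 8.0200
1.02 * D = 1.2077
L = 6.8123 m

6.8123 m


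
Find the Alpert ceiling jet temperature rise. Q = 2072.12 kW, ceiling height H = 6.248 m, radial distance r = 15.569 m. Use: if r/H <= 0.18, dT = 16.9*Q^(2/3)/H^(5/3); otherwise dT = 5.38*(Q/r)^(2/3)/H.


r/H = 15.569 / 6.248 = 2.4918
r/H > 0.18, so dT = 5.38*(Q/r)^(2/3)/H
Q/r = 133.09
(Q/r)^(2/3) = 26.068
dT = 5.38 * 26.068 / 6.248 = 22.446 K

22.446 K


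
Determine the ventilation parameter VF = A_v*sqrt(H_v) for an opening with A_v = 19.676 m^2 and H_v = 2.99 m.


sqrt(H_v) = 1.7292
VF = 19.676 * 1.7292 = 34.023 m^(5/2)

34.023 m^(5/2)


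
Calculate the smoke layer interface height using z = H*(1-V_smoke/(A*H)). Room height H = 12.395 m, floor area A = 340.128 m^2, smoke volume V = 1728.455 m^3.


V/(A*H) = 0.40999
1 - 0.40999 = 0.59001
z = 12.395 * 0.59001 = 7.3132 m

7.3132 m


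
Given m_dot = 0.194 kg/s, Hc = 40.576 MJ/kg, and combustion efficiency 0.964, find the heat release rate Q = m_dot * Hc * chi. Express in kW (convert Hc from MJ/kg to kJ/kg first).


Hc = 40.576 MJ/kg = 40.576 * 1000 kJ/kg = 40576 kJ/kg
Q = 0.194 kg/s * 40576 kJ/kg * 0.964 = 7588.4 kW

7588.4 kW


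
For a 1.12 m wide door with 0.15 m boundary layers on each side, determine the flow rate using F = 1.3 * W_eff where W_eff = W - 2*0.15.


W_eff = 1.12 - 0.30 = 0.82 m
F = 1.3 * 0.82 = 1.066 persons/s

1.066 persons/s


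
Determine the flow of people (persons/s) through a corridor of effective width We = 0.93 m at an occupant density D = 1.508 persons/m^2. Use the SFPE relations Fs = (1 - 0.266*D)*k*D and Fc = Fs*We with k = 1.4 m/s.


1 - 0.266*D = 1 - 0.266*1.508 = 0.59887
Fs = 0.59887 * 1.4 * 1.508 = 1.2643 persons/(s*m)
Fc = 1.2643 * 0.93 = 1.1758 persons/s

1.1758 persons/s


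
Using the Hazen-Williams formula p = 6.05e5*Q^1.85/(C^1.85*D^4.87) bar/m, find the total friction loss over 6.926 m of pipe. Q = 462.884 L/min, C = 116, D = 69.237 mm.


Q^1.85 = 85334
C^1.85 = 6595.5
D^4.87 = 9.1716e+08
p/m = 0.0085346 bar/m
p_total = 0.0085346 * 6.926 = 0.059111 bar

0.059111 bar


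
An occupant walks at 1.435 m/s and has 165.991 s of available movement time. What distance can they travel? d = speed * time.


d = 1.435 * 165.991 = 238.20 m

238.20 m


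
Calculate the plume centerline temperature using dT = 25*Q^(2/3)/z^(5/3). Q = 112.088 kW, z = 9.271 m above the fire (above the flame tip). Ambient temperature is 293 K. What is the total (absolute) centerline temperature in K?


Q^(2/3) = 23.247
z^(5/3) = 40.915
dT = 25 * 23.247 / 40.915 = 14.205 K
T = 293 + 14.205 = 307.20 K

307.20 K


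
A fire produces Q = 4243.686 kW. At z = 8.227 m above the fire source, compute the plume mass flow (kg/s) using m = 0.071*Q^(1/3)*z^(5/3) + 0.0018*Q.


Q^(1/3) = 16.190
z^(5/3) = 33.528
First term = 0.071 * 16.190 * 33.528 = 38.540
Second term = 0.0018 * 4243.686 = 7.6386
m = 46.178 kg/s

46.178 kg/s


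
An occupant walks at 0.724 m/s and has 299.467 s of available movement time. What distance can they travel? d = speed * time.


d = 0.724 * 299.467 = 216.81 m

216.81 m


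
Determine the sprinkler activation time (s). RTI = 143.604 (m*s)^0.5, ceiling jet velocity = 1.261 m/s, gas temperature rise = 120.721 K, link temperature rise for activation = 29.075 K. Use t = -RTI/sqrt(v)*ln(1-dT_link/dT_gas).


dT_link/dT_gas = 0.24084
ln(1 - 0.24084) = -0.27555
t = -143.604 / sqrt(1.261) * -0.27555 = 35.238 s

35.238 s


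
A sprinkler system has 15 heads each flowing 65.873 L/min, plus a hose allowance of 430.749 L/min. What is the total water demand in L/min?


Sprinkler demand = 15 * 65.873 = 988.095 L/min
Total = 988.095 + 430.749 = 1418.844 L/min

1418.844 L/min


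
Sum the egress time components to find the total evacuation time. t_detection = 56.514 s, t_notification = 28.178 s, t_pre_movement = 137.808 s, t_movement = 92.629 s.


Total = 56.514 + 28.178 + 137.808 + 92.629 = 315.129 s

315.129 s


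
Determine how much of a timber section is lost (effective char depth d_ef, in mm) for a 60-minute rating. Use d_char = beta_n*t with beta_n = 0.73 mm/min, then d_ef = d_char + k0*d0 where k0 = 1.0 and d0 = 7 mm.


d_char = 0.73 * 60 = 43.8 mm
d_ef = 43.8 + 1.0*7 = 50.8 mm

50.8 mm


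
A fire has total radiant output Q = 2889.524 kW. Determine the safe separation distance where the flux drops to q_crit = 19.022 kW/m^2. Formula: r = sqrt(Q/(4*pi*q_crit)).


4*pi*q_crit = 239.04
Q/(4*pi*q_crit) = 12.088
r = sqrt(12.088) = 3.4768 m

3.4768 m


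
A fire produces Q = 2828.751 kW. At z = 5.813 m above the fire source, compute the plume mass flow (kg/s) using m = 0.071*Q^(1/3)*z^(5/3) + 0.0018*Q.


Q^(1/3) = 14.143
z^(5/3) = 18.793
First term = 0.071 * 14.143 * 18.793 = 18.871
Second term = 0.0018 * 2828.751 = 5.0918
m = 23.963 kg/s

23.963 kg/s


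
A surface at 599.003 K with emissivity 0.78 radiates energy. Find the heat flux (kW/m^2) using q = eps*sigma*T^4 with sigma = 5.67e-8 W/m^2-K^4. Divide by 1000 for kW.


T^4 = 1.2874e+11
q = 0.78 * 5.67e-8 * 1.2874e+11 / 1000 = 5.6937 kW/m^2

5.6937 kW/m^2


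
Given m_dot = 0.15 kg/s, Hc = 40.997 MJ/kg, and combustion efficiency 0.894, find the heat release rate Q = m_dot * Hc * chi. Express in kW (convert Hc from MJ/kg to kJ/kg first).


Hc = 40.997 MJ/kg = 40.997 * 1000 kJ/kg = 40997 kJ/kg
Q = 0.15 kg/s * 40997 kJ/kg * 0.894 = 5497.7 kW

5497.7 kW


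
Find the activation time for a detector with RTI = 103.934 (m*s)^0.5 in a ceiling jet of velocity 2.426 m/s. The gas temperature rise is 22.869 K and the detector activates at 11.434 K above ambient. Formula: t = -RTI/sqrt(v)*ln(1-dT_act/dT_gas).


dT_act/dT_gas = 0.49998
ln(1 - 0.49998) = -0.69310
t = -103.934 / sqrt(2.426) * -0.69310 = 46.250 s

46.250 s


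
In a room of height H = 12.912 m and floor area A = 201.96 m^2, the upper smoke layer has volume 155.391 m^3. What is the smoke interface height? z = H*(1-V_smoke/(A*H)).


V/(A*H) = 0.059589
1 - 0.059589 = 0.94041
z = 12.912 * 0.94041 = 12.143 m

12.143 m


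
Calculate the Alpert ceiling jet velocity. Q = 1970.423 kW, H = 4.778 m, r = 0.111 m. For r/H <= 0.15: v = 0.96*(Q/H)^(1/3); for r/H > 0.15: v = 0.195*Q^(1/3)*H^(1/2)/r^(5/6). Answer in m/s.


r/H = 0.111 / 4.778 = 0.023231
r/H <= 0.15, so v = 0.96*(Q/H)^(1/3)
Q/H = 412.39
(Q/H)^(1/3) = 7.4434
v = 0.96 * 7.4434 = 7.1457 m/s

7.1457 m/s


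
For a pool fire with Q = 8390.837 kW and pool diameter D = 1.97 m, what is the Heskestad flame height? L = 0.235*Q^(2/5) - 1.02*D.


Q^(2/5) = 37.113
0.235 * Q^(2/5) = 8.7215
1.02 * D = 2.0094
L = 6.7121 m

6.7121 m


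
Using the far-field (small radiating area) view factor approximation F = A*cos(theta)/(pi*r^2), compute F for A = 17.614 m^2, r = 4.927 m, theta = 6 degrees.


cos(6 deg) = 0.99452
pi*r^2 = 76.263
F = 17.614 * 0.99452 / 76.263 = 0.22970

0.22970


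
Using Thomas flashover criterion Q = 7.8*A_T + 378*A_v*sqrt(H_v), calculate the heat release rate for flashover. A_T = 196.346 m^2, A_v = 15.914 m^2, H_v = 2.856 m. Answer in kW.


7.8*A_T = 1531.5
sqrt(H_v) = 1.6900
378*A_v*sqrt(H_v) = 10166
Q = 1531.5 + 10166 = 11698 kW

11698 kW


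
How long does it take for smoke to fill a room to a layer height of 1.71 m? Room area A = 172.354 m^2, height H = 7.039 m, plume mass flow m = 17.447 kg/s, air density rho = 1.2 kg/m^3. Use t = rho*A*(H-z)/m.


H - z = 5.329 m
t = 1.2 * 172.354 * 5.329 / 17.447 = 63.172 s

63.172 s


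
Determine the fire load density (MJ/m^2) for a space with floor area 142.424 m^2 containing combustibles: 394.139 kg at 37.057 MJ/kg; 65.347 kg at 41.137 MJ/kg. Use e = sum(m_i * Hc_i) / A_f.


Total energy = 394.139*37.057 + 65.347*41.137
= 14605.61 + 2688.180
= 17293.79 MJ
e = 17293.79 / 142.424 = 121.42 MJ/m^2

121.42 MJ/m^2


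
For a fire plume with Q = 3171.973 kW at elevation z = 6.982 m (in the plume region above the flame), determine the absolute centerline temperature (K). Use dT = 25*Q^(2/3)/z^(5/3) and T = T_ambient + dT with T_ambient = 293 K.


Q^(2/3) = 215.88
z^(5/3) = 25.505
dT = 25 * 215.88 / 25.505 = 211.61 K
T = 293 + 211.61 = 504.61 K

504.61 K


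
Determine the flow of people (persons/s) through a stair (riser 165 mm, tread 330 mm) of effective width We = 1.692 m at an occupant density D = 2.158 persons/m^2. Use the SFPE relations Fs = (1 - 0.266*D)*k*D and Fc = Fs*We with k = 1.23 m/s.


1 - 0.266*D = 1 - 0.266*2.158 = 0.42597
Fs = 0.42597 * 1.23 * 2.158 = 1.1307 persons/(s*m)
Fc = 1.1307 * 1.692 = 1.9131 persons/s

1.9131 persons/s


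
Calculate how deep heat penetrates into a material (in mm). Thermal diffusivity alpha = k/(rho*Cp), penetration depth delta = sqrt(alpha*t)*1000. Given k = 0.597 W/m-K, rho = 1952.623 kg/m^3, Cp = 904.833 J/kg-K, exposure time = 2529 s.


alpha = 0.597 / (1952.623 * 904.833) = 3.3790e-07 m^2/s
alpha * t = 0.00085455
delta = sqrt(0.00085455) * 1000 = 29.233 mm

29.233 mm


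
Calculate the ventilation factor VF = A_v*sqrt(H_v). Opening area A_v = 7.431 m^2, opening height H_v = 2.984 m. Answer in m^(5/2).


sqrt(H_v) = 1.7274
VF = 7.431 * 1.7274 = 12.837 m^(5/2)

12.837 m^(5/2)


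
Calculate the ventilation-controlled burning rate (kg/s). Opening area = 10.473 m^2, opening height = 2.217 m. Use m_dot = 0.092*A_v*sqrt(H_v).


sqrt(H_v) = 1.4890
m_dot = 0.092 * 10.473 * 1.4890 = 1.4346 kg/s

1.4346 kg/s


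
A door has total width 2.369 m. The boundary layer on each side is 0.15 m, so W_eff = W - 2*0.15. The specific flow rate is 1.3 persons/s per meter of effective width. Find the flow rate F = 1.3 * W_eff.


W_eff = 2.369 - 0.30 = 2.069 m
F = 1.3 * 2.069 = 2.6897 persons/s

2.6897 persons/s


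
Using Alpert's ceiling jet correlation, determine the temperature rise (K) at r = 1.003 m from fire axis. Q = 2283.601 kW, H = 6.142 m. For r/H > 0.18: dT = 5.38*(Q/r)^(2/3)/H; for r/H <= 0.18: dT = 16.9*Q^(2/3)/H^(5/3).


r/H = 1.003 / 6.142 = 0.16330
r/H <= 0.18, so dT = 16.9*Q^(2/3)/H^(5/3)
Q^(2/3) = 173.41
H^(5/3) = 20.599
dT = 16.9 * 173.41 / 20.599 = 142.27 K

142.27 K


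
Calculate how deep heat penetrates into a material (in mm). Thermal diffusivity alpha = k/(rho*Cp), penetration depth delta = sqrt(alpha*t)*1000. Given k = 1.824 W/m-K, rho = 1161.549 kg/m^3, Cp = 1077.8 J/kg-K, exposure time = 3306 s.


alpha = 1.824 / (1161.549 * 1077.8) = 1.4570e-06 m^2/s
alpha * t = 0.0048167
delta = sqrt(0.0048167) * 1000 = 69.403 mm

69.403 mm


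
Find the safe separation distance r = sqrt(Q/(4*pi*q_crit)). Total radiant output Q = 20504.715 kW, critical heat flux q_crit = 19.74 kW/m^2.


4*pi*q_crit = 248.06
Q/(4*pi*q_crit) = 82.660
r = sqrt(82.660) = 9.0918 m

9.0918 m


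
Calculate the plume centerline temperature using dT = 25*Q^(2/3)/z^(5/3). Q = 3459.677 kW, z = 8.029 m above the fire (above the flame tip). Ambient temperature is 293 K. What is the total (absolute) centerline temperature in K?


Q^(2/3) = 228.75
z^(5/3) = 32.194
dT = 25 * 228.75 / 32.194 = 177.63 K
T = 293 + 177.63 = 470.63 K

470.63 K


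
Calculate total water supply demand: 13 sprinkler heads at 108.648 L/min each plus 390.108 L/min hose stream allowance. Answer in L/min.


Sprinkler demand = 13 * 108.648 = 1412.424 L/min
Total = 1412.424 + 390.108 = 1802.532 L/min

1802.532 L/min


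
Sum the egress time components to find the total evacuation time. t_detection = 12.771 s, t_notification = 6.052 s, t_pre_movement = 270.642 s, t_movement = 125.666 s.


Total = 12.771 + 6.052 + 270.642 + 125.666 = 415.131 s

415.131 s


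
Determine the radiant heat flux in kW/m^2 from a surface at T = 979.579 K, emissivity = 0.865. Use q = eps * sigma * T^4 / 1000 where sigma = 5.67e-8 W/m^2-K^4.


T^4 = 9.2078e+11
q = 0.865 * 5.67e-8 * 9.2078e+11 / 1000 = 45.160 kW/m^2

45.160 kW/m^2


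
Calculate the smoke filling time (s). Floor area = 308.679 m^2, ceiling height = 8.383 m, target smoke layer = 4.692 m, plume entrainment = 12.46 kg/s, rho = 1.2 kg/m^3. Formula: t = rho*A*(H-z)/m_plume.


H - z = 3.691 m
t = 1.2 * 308.679 * 3.691 / 12.46 = 109.73 s

109.73 s


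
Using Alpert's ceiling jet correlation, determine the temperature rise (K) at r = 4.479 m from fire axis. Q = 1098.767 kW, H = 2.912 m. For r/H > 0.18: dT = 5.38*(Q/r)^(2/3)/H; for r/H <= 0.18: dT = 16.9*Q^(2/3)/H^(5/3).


r/H = 4.479 / 2.912 = 1.5381
r/H > 0.18, so dT = 5.38*(Q/r)^(2/3)/H
Q/r = 245.32
(Q/r)^(2/3) = 39.188
dT = 5.38 * 39.188 / 2.912 = 72.400 K

72.400 K


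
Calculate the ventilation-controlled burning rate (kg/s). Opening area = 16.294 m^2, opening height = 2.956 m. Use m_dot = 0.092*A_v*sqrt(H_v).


sqrt(H_v) = 1.7193
m_dot = 0.092 * 16.294 * 1.7193 = 2.5773 kg/s

2.5773 kg/s


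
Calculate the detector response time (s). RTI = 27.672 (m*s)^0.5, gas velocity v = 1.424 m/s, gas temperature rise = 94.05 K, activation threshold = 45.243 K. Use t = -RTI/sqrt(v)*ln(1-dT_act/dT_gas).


dT_act/dT_gas = 0.48105
ln(1 - 0.48105) = -0.65595
t = -27.672 / sqrt(1.424) * -0.65595 = 15.211 s

15.211 s


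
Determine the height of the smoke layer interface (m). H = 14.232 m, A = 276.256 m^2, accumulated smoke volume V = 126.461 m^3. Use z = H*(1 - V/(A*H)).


V/(A*H) = 0.032165
1 - 0.032165 = 0.96784
z = 14.232 * 0.96784 = 13.774 m

13.774 m


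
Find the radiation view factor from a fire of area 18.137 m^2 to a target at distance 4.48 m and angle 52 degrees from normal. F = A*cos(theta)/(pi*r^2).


cos(52 deg) = 0.61566
pi*r^2 = 63.053
F = 18.137 * 0.61566 / 63.053 = 0.17709

0.17709


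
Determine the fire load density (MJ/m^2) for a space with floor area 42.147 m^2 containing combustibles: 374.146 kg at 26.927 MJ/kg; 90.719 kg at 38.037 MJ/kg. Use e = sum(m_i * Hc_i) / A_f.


Total energy = 374.146*26.927 + 90.719*38.037
= 10074.63 + 3450.679
= 13525.31 MJ
e = 13525.31 / 42.147 = 320.91 MJ/m^2

320.91 MJ/m^2


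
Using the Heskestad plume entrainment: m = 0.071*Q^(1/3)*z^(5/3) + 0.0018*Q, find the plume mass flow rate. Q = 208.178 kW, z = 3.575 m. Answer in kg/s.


Q^(1/3) = 5.9267
z^(5/3) = 8.3585
First term = 0.071 * 5.9267 * 8.3585 = 3.5172
Second term = 0.0018 * 208.178 = 0.37472
m = 3.8919 kg/s

3.8919 kg/s


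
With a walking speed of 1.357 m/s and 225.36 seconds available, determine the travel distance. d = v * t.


d = 1.357 * 225.36 = 305.81 m

305.81 m


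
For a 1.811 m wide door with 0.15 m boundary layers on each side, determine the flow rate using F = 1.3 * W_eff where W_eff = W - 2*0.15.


W_eff = 1.811 - 0.30 = 1.511 m
F = 1.3 * 1.511 = 1.9643 persons/s

1.9643 persons/s


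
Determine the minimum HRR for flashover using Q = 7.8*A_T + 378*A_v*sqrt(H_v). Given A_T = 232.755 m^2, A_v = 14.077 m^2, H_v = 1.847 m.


7.8*A_T = 1815.489
sqrt(H_v) = 1.3590
378*A_v*sqrt(H_v) = 7231.6
Q = 1815.489 + 7231.6 = 9047.1 kW

9047.1 kW


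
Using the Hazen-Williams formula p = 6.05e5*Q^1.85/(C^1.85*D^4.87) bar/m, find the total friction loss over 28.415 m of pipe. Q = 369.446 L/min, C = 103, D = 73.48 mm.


Q^1.85 = 56230
C^1.85 = 5293.6
D^4.87 = 1.2253e+09
p/m = 0.0052448 bar/m
p_total = 0.0052448 * 28.415 = 0.14903 bar

0.14903 bar


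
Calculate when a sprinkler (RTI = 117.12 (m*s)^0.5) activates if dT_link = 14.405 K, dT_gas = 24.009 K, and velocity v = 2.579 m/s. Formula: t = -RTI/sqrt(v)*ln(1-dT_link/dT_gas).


dT_link/dT_gas = 0.59998
ln(1 - 0.59998) = -0.91625
t = -117.12 / sqrt(2.579) * -0.91625 = 66.822 s

66.822 s


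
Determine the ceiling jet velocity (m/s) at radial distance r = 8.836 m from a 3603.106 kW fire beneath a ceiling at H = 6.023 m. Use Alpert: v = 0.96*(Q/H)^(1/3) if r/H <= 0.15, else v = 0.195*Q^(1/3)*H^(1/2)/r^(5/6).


r/H = 8.836 / 6.023 = 1.4670
r/H > 0.15, so v = 0.195*Q^(1/3)*H^(1/2)/r^(5/6)
Q^(1/3) = 15.331
H^(1/2) = 2.4542
r^(5/6) = 6.1453
v = 0.195 * 15.331 * 2.4542 / 6.1453 = 1.1939 m/s

1.1939 m/s


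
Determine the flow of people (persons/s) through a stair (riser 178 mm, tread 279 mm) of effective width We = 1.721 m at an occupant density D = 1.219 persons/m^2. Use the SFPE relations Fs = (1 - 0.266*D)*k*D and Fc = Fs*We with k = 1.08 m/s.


1 - 0.266*D = 1 - 0.266*1.219 = 0.67575
Fs = 0.67575 * 1.08 * 1.219 = 0.88963 persons/(s*m)
Fc = 0.88963 * 1.721 = 1.5311 persons/s

1.5311 persons/s


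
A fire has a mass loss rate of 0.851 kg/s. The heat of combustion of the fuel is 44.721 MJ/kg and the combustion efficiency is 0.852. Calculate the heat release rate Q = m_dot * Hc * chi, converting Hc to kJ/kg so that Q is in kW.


Hc = 44.721 MJ/kg = 44.721 * 1000 kJ/kg = 44721 kJ/kg
Q = 0.851 kg/s * 44721 kJ/kg * 0.852 = 32425 kW

32425 kW


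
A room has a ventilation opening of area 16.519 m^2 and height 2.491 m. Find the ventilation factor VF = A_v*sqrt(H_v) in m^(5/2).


sqrt(H_v) = 1.5783
VF = 16.519 * 1.5783 = 26.072 m^(5/2)

26.072 m^(5/2)


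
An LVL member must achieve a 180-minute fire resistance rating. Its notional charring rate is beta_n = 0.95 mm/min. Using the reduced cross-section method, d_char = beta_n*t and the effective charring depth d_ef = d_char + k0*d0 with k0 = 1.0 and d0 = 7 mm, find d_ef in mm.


d_char = 0.95 * 180 = 171 mm
d_ef = 171 + 1.0*7 = 178 mm

178 mm


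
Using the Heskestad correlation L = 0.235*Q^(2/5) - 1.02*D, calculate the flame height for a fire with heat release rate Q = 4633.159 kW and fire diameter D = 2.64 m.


Q^(2/5) = 29.265
0.235 * Q^(2/5) = 6.8773
1.02 * D = 2.6928
L = 4.1845 m

4.1845 m


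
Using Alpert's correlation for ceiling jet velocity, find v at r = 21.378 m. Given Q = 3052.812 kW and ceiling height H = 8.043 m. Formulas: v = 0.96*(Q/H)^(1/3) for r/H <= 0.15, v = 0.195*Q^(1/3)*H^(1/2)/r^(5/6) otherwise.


r/H = 21.378 / 8.043 = 2.6580
r/H > 0.15, so v = 0.195*Q^(1/3)*H^(1/2)/r^(5/6)
Q^(1/3) = 14.507
H^(1/2) = 2.8360
r^(5/6) = 12.832
v = 0.195 * 14.507 * 2.8360 / 12.832 = 0.62518 m/s

0.62518 m/s


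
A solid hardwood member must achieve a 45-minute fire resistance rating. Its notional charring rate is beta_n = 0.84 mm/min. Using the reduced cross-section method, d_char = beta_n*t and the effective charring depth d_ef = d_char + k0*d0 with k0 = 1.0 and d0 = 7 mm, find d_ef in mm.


d_char = 0.84 * 45 = 37.8 mm
d_ef = 37.8 + 1.0*7 = 44.8 mm

44.8 mm


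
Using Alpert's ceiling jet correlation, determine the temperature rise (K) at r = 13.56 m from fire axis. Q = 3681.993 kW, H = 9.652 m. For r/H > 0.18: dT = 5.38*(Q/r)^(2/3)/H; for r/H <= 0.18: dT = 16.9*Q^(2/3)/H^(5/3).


r/H = 13.56 / 9.652 = 1.4049
r/H > 0.18, so dT = 5.38*(Q/r)^(2/3)/H
Q/r = 271.53
(Q/r)^(2/3) = 41.932
dT = 5.38 * 41.932 / 9.652 = 23.373 K

23.373 K


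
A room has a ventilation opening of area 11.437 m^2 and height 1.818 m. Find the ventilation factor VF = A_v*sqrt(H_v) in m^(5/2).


sqrt(H_v) = 1.3483
VF = 11.437 * 1.3483 = 15.421 m^(5/2)

15.421 m^(5/2)


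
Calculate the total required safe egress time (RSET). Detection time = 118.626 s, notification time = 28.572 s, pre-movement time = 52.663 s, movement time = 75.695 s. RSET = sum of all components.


Total = 118.626 + 28.572 + 52.663 + 75.695 = 275.556 s

275.556 s


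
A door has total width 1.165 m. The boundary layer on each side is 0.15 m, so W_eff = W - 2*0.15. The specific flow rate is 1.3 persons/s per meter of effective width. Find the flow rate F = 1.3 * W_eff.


W_eff = 1.165 - 0.30 = 0.865 m
F = 1.3 * 0.865 = 1.1245 persons/s

1.1245 persons/s


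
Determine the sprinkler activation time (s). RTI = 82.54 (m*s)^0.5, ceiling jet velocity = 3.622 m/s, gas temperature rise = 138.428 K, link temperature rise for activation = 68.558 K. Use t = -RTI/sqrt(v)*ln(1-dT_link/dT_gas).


dT_link/dT_gas = 0.49526
ln(1 - 0.49526) = -0.68371
t = -82.54 / sqrt(3.622) * -0.68371 = 29.653 s

29.653 s
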